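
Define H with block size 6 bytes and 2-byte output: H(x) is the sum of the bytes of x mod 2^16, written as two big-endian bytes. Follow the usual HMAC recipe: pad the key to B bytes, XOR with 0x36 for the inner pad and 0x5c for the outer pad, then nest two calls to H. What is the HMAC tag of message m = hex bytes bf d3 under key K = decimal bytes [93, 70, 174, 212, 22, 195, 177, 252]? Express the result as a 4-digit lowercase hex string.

Key decimal bytes [93, 70, 174, 212, 22, 195, 177, 252] = 5d 46 ae d4 16 c3 b1 fc is 8 bytes > B = 6, so hash it first: H(key) = 04 ab, then zero-pad to 6 bytes: K' = 04 ab 00 00 00 00.
K' ⊕ ipad = 32 9d 36 36 36 36.  K' ⊕ opad = 58 f7 5c 5c 5c 5c.
Inner input = (K'⊕ipad) ∥ m = 32 9d 36 36 36 36 ∥ bf d3.
Inner hash: sum = 50+157+54+54+54+54+191+211 = 825 → 03 39.
Outer input = (K'⊕opad) ∥ inner = 58 f7 5c 5c 5c 5c ∥ 03 39.
Outer hash (tag): sum = 88+247+92+92+92+92+3+57 = 763 → 02 fb.

02fb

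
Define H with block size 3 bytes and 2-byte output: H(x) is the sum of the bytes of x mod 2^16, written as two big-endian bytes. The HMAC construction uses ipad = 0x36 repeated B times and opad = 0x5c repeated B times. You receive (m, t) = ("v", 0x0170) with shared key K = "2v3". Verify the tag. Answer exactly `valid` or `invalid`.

invalid

Key "2v3" = 32 76 33 is exactly B = 3 bytes: K' = 32 76 33.
K' ⊕ ipad = 04 40 05; K' ⊕ opad = 6e 2a 6f.
Inner hash: sum = 4+64+5+118 = 191 → 00 bf.
Outer hash (recomputed tag): sum = 110+42+111+0+191 = 454 → 01 c6.
Recomputed tag = 01c6; claimed = 0170 → mismatch.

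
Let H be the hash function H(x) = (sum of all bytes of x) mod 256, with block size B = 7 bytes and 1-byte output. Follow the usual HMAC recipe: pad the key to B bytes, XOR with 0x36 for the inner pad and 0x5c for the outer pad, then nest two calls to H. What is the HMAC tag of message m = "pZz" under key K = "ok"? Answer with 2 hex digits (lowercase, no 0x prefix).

3e

Key "ok" = 6f 6b is 2 bytes ≤ B = 7; zero-pad to 7 bytes: K' = 6f 6b 00 00 00 00 00.
K' ⊕ ipad = 59 5d 36 36 36 36 36.  K' ⊕ opad = 33 37 5c 5c 5c 5c 5c.
Inner input = (K'⊕ipad) ∥ m = 59 5d 36 36 36 36 36 ∥ 70 5a 7a.
Inner hash: sum = 89+93+54+54+54+54+54+112+90+122 = 776; mod 256 = 8 → 08.
Outer input = (K'⊕opad) ∥ inner = 33 37 5c 5c 5c 5c 5c ∥ 08.
Outer hash (tag): sum = 51+55+92+92+92+92+92+8 = 574; mod 256 = 62 → 3e.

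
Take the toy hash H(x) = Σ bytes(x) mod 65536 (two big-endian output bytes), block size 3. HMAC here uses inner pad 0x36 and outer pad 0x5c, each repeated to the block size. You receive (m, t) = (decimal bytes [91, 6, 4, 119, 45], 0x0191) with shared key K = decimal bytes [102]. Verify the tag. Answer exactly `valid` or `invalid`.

invalid

Key decimal bytes [102] = 66 is 1 byte ≤ B = 3; zero-pad to 3 bytes: K' = 66 00 00.
K' ⊕ ipad = 50 36 36; K' ⊕ opad = 3a 5c 5c.
Inner hash: sum = 80+54+54+91+6+4+119+45 = 453 → 01 c5.
Outer hash (recomputed tag): sum = 58+92+92+1+197 = 440 → 01 b8.
Recomputed tag = 01b8; claimed = 0191 → mismatch.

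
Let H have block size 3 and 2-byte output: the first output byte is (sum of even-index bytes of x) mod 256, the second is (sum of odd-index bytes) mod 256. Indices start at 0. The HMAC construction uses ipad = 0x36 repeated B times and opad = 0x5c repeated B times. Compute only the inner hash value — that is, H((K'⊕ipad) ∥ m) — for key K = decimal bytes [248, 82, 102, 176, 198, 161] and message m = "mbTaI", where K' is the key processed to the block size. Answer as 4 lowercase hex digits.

Key decimal bytes [248, 82, 102, 176, 198, 161] = f8 52 66 b0 c6 a1 is 6 bytes > B = 3, so hash it first: H(key) = 24 a3, then zero-pad to 3 bytes: K' = 24 a3 00.
K' ⊕ ipad = 12 95 36.
Inner input = 12 95 36 ∥ 6d 62 54 61 49.
Inner hash: even-index sum = 267 mod 256 = 11; odd-index sum = 415 mod 256 = 159 → 0b 9f.

0b9f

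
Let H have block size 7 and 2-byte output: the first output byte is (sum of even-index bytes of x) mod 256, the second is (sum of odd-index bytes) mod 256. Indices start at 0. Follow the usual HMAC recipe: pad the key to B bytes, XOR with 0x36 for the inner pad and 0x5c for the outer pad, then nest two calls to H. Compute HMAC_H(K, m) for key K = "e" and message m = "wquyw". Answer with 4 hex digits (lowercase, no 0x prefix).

Key "e" = 65 is 1 byte ≤ B = 7; zero-pad to 7 bytes: K' = 65 00 00 00 00 00 00.
K' ⊕ ipad = 53 36 36 36 36 36 36.  K' ⊕ opad = 39 5c 5c 5c 5c 5c 5c.
Inner input = (K'⊕ipad) ∥ m = 53 36 36 36 36 36 36 ∥ 77 71 75 79 77.
Inner hash: even-index sum = 479 mod 256 = 223; odd-index sum = 517 mod 256 = 5 → df 05.
Outer input = (K'⊕opad) ∥ inner = 39 5c 5c 5c 5c 5c 5c ∥ df 05.
Outer hash (tag): even-index sum = 338 mod 256 = 82; odd-index sum = 499 mod 256 = 243 → 52 f3.

52f3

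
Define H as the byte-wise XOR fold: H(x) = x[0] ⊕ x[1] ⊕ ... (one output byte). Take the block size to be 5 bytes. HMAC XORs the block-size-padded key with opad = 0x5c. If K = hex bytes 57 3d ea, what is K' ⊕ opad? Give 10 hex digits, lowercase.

Key hex bytes 57 3d ea is 3 bytes ≤ B = 5; zero-pad to 5 bytes: K' = 57 3d ea 00 00.
XOR each byte with 0x5c: 57⊕5c=0b, 3d⊕5c=61, ea⊕5c=b6, 00⊕5c=5c, 00⊕5c=5c.

0b61b65c5c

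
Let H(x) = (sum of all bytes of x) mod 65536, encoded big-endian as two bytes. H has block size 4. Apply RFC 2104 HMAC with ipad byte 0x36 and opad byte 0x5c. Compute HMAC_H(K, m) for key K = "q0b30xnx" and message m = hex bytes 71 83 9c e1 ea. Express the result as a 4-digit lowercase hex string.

029f

Key "q0b30xnx" = 71 30 62 33 30 78 6e 78 is 8 bytes > B = 4, so hash it first: H(key) = 02 c4, then zero-pad to 4 bytes: K' = 02 c4 00 00.
K' ⊕ ipad = 34 f2 36 36.  K' ⊕ opad = 5e 98 5c 5c.
Inner input = (K'⊕ipad) ∥ m = 34 f2 36 36 ∥ 71 83 9c e1 ea.
Inner hash: sum = 52+242+54+54+113+131+156+225+234 = 1261 → 04 ed.
Outer input = (K'⊕opad) ∥ inner = 5e 98 5c 5c ∥ 04 ed.
Outer hash (tag): sum = 94+152+92+92+4+237 = 671 → 02 9f.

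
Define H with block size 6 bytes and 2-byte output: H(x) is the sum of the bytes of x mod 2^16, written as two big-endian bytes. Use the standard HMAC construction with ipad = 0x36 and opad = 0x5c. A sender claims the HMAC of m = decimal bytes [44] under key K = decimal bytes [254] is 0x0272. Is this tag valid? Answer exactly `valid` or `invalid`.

valid

Key decimal bytes [254] = fe is 1 byte ≤ B = 6; zero-pad to 6 bytes: K' = fe 00 00 00 00 00.
K' ⊕ ipad = c8 36 36 36 36 36; K' ⊕ opad = a2 5c 5c 5c 5c 5c.
Inner hash: sum = 200+54+54+54+54+54+44 = 514 → 02 02.
Outer hash (recomputed tag): sum = 162+92+92+92+92+92+2+2 = 626 → 02 72.
Recomputed tag = 0272; claimed = 0272 → match.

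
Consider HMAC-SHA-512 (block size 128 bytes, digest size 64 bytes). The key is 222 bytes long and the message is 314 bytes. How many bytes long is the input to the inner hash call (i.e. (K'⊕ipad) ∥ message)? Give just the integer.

442

Key is 222 > 128 bytes, so it is hashed to 64 bytes then zero-padded to 128: |K'| = 128.
Inner input = (K'⊕ipad) ∥ m → 128 + 314 = 442 bytes.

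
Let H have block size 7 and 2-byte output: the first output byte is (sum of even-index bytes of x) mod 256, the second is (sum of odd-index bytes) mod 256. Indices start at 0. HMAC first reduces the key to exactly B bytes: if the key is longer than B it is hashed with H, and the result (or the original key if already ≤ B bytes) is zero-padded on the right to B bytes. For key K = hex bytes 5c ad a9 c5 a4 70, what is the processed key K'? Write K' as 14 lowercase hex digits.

Key hex bytes 5c ad a9 c5 a4 70 is 6 bytes ≤ B = 7; zero-pad to 7 bytes: K' = 5c ad a9 c5 a4 70 00.

5cada9c5a47000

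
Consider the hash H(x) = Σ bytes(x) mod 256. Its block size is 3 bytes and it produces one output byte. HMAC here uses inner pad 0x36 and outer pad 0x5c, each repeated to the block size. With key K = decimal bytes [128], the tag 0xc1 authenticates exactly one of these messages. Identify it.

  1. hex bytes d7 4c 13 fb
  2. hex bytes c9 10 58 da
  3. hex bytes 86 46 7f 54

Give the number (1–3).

Key decimal bytes [128] = 80 is 1 byte ≤ B = 3; zero-pad to 3 bytes: K' = 80 00 00.
K' ⊕ ipad = b6 36 36; K' ⊕ opad = dc 5c 5c.
m1: inner = H(b6 36 36 d7 4c 13 fb) = 53; tag = H(dc 5c 5c 53) = e7
m2: inner = H(b6 36 36 c9 10 58 da) = 2d; tag = H(dc 5c 5c 2d) = c1 ← matches
m3: inner = H(b6 36 36 86 46 7f 54) = c1; tag = H(dc 5c 5c c1) = 55

2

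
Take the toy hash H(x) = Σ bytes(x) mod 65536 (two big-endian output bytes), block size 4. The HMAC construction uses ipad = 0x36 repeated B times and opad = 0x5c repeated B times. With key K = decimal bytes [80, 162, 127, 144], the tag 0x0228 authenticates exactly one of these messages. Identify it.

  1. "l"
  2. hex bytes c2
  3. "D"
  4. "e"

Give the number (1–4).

Key decimal bytes [80, 162, 127, 144] = 50 a2 7f 90 is exactly B = 4 bytes: K' = 50 a2 7f 90.
K' ⊕ ipad = 66 94 49 a6; K' ⊕ opad = 0c fe 23 cc.
m1: inner = H(66 94 49 a6 6c) = 02 55; tag = H(0c fe 23 cc 02 55) = 0250
m2: inner = H(66 94 49 a6 c2) = 02 ab; tag = H(0c fe 23 cc 02 ab) = 02a6
m3: inner = H(66 94 49 a6 44) = 02 2d; tag = H(0c fe 23 cc 02 2d) = 0228 ← matches
m4: inner = H(66 94 49 a6 65) = 02 4e; tag = H(0c fe 23 cc 02 4e) = 0249

3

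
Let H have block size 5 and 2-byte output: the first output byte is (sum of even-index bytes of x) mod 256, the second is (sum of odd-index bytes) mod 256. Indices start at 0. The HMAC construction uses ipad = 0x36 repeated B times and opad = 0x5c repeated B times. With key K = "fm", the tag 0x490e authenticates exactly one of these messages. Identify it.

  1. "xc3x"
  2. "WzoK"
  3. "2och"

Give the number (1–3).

2

Key "fm" = 66 6d is 2 bytes ≤ B = 5; zero-pad to 5 bytes: K' = 66 6d 00 00 00.
K' ⊕ ipad = 50 5b 36 36 36; K' ⊕ opad = 3a 31 5c 5c 5c.
m1: inner = H(50 5b 36 36 36 78 63 33 78) = 97 3c; tag = H(3a 31 5c 5c 5c 97 3c) = 2e24
m2: inner = H(50 5b 36 36 36 57 7a 6f 4b) = 81 57; tag = H(3a 31 5c 5c 5c 81 57) = 490e ← matches
m3: inner = H(50 5b 36 36 36 32 6f 63 68) = 93 26; tag = H(3a 31 5c 5c 5c 93 26) = 1820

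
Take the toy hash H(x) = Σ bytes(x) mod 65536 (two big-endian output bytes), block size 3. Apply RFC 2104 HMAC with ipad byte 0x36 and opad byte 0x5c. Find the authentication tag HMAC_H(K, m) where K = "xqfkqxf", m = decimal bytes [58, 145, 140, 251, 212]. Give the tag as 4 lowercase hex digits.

Key "xqfkqxf" = 78 71 66 6b 71 78 66 is 7 bytes > B = 3, so hash it first: H(key) = 03 09, then zero-pad to 3 bytes: K' = 03 09 00.
K' ⊕ ipad = 35 3f 36.  K' ⊕ opad = 5f 55 5c.
Inner input = (K'⊕ipad) ∥ m = 35 3f 36 ∥ 3a 91 8c fb d4.
Inner hash: sum = 53+63+54+58+145+140+251+212 = 976 → 03 d0.
Outer input = (K'⊕opad) ∥ inner = 5f 55 5c ∥ 03 d0.
Outer hash (tag): sum = 95+85+92+3+208 = 483 → 01 e3.

01e3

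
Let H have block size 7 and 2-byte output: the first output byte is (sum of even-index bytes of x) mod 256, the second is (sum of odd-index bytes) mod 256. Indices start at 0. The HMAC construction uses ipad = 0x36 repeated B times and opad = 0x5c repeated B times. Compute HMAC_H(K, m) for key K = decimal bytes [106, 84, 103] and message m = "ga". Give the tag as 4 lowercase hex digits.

5e3a

Key decimal bytes [106, 84, 103] = 6a 54 67 is 3 bytes ≤ B = 7; zero-pad to 7 bytes: K' = 6a 54 67 00 00 00 00.
K' ⊕ ipad = 5c 62 51 36 36 36 36.  K' ⊕ opad = 36 08 3b 5c 5c 5c 5c.
Inner input = (K'⊕ipad) ∥ m = 5c 62 51 36 36 36 36 ∥ 67 61.
Inner hash: even-index sum = 378 mod 256 = 122; odd-index sum = 309 mod 256 = 53 → 7a 35.
Outer input = (K'⊕opad) ∥ inner = 36 08 3b 5c 5c 5c 5c ∥ 7a 35.
Outer hash (tag): even-index sum = 350 mod 256 = 94; odd-index sum = 314 mod 256 = 58 → 5e 3a.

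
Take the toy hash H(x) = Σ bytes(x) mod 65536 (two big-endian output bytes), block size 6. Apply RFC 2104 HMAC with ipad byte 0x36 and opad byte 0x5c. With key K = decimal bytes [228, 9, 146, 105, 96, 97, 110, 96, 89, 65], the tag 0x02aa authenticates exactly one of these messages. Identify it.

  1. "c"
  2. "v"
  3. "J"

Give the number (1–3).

1

Key decimal bytes [228, 9, 146, 105, 96, 97, 110, 96, 89, 65] = e4 09 92 69 60 61 6e 60 59 41 is 10 bytes > B = 6, so hash it first: H(key) = 04 11, then zero-pad to 6 bytes: K' = 04 11 00 00 00 00.
K' ⊕ ipad = 32 27 36 36 36 36; K' ⊕ opad = 58 4d 5c 5c 5c 5c.
m1: inner = H(32 27 36 36 36 36 63) = 01 94; tag = H(58 4d 5c 5c 5c 5c 01 94) = 02aa ← matches
m2: inner = H(32 27 36 36 36 36 76) = 01 a7; tag = H(58 4d 5c 5c 5c 5c 01 a7) = 02bd
m3: inner = H(32 27 36 36 36 36 4a) = 01 7b; tag = H(58 4d 5c 5c 5c 5c 01 7b) = 0291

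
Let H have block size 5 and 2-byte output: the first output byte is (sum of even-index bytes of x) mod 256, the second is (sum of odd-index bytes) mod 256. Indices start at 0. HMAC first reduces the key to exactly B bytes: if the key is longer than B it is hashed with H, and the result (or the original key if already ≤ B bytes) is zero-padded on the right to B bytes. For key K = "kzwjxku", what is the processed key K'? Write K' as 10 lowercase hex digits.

cf4f000000

|K| = 7 > B = 5, so first hash the key.
H(K): even-index sum = 463 mod 256 = 207; odd-index sum = 335 mod 256 = 79 → cf 4f.
Zero-pad H(K) = cf 4f to 5 bytes: K' = cf 4f 00 00 00.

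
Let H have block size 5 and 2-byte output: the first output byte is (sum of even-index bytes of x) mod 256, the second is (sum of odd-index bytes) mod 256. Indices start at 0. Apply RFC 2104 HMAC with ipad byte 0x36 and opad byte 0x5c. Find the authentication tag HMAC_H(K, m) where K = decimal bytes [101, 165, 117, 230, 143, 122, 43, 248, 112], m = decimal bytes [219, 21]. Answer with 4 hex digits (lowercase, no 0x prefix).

Key decimal bytes [101, 165, 117, 230, 143, 122, 43, 248, 112] = 65 a5 75 e6 8f 7a 2b f8 70 is 9 bytes > B = 5, so hash it first: H(key) = 04 fd, then zero-pad to 5 bytes: K' = 04 fd 00 00 00.
K' ⊕ ipad = 32 cb 36 36 36.  K' ⊕ opad = 58 a1 5c 5c 5c.
Inner input = (K'⊕ipad) ∥ m = 32 cb 36 36 36 ∥ db 15.
Inner hash: even-index sum = 179 mod 256 = 179; odd-index sum = 476 mod 256 = 220 → b3 dc.
Outer input = (K'⊕opad) ∥ inner = 58 a1 5c 5c 5c ∥ b3 dc.
Outer hash (tag): even-index sum = 492 mod 256 = 236; odd-index sum = 432 mod 256 = 176 → ec b0.

ecb0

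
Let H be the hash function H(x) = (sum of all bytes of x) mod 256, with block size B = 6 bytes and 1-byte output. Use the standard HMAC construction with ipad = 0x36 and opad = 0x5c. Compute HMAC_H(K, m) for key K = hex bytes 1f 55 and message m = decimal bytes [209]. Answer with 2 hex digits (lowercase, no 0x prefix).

Key hex bytes 1f 55 is 2 bytes ≤ B = 6; zero-pad to 6 bytes: K' = 1f 55 00 00 00 00.
K' ⊕ ipad = 29 63 36 36 36 36.  K' ⊕ opad = 43 09 5c 5c 5c 5c.
Inner input = (K'⊕ipad) ∥ m = 29 63 36 36 36 36 ∥ d1.
Inner hash: sum = 41+99+54+54+54+54+209 = 565; mod 256 = 53 → 35.
Outer input = (K'⊕opad) ∥ inner = 43 09 5c 5c 5c 5c ∥ 35.
Outer hash (tag): sum = 67+9+92+92+92+92+53 = 497; mod 256 = 241 → f1.

f1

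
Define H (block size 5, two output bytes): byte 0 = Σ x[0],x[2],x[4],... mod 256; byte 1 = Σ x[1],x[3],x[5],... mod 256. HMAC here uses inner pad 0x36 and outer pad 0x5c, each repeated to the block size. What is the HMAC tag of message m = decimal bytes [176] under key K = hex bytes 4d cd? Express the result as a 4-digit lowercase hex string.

aad4

Key hex bytes 4d cd is 2 bytes ≤ B = 5; zero-pad to 5 bytes: K' = 4d cd 00 00 00.
K' ⊕ ipad = 7b fb 36 36 36.  K' ⊕ opad = 11 91 5c 5c 5c.
Inner input = (K'⊕ipad) ∥ m = 7b fb 36 36 36 ∥ b0.
Inner hash: even-index sum = 231 mod 256 = 231; odd-index sum = 481 mod 256 = 225 → e7 e1.
Outer input = (K'⊕opad) ∥ inner = 11 91 5c 5c 5c ∥ e7 e1.
Outer hash (tag): even-index sum = 426 mod 256 = 170; odd-index sum = 468 mod 256 = 212 → aa d4.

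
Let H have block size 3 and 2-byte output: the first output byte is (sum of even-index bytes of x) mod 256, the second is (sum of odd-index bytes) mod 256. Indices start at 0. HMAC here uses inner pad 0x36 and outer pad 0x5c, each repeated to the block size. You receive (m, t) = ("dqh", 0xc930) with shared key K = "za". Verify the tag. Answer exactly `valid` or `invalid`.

Key "za" = 7a 61 is 2 bytes ≤ B = 3; zero-pad to 3 bytes: K' = 7a 61 00.
K' ⊕ ipad = 4c 57 36; K' ⊕ opad = 26 3d 5c.
Inner hash: even-index sum = 243 mod 256 = 243; odd-index sum = 291 mod 256 = 35 → f3 23.
Outer hash (recomputed tag): even-index sum = 165 mod 256 = 165; odd-index sum = 304 mod 256 = 48 → a5 30.
Recomputed tag = a530; claimed = c930 → mismatch.

invalid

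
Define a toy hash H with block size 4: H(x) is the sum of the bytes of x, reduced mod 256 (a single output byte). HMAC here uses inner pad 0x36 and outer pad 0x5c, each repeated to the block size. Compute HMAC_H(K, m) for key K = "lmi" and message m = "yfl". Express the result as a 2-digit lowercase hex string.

87

Key "lmi" = 6c 6d 69 is 3 bytes ≤ B = 4; zero-pad to 4 bytes: K' = 6c 6d 69 00.
K' ⊕ ipad = 5a 5b 5f 36.  K' ⊕ opad = 30 31 35 5c.
Inner input = (K'⊕ipad) ∥ m = 5a 5b 5f 36 ∥ 79 66 6c.
Inner hash: sum = 90+91+95+54+121+102+108 = 661; mod 256 = 149 → 95.
Outer input = (K'⊕opad) ∥ inner = 30 31 35 5c ∥ 95.
Outer hash (tag): sum = 48+49+53+92+149 = 391; mod 256 = 135 → 87.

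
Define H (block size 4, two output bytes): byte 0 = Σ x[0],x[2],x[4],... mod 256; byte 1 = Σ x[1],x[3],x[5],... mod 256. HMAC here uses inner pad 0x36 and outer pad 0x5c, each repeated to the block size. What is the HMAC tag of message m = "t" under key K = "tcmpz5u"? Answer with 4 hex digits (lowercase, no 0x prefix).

Key "tcmpz5u" = 74 63 6d 70 7a 35 75 is 7 bytes > B = 4, so hash it first: H(key) = d0 08, then zero-pad to 4 bytes: K' = d0 08 00 00.
K' ⊕ ipad = e6 3e 36 36.  K' ⊕ opad = 8c 54 5c 5c.
Inner input = (K'⊕ipad) ∥ m = e6 3e 36 36 ∥ 74.
Inner hash: even-index sum = 400 mod 256 = 144; odd-index sum = 116 mod 256 = 116 → 90 74.
Outer input = (K'⊕opad) ∥ inner = 8c 54 5c 5c ∥ 90 74.
Outer hash (tag): even-index sum = 376 mod 256 = 120; odd-index sum = 292 mod 256 = 36 → 78 24.

7824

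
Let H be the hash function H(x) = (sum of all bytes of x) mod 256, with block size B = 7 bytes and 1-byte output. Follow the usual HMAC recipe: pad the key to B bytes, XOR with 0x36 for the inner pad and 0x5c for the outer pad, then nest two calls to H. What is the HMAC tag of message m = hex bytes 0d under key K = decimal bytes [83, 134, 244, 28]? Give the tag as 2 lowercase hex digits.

Key decimal bytes [83, 134, 244, 28] = 53 86 f4 1c is 4 bytes ≤ B = 7; zero-pad to 7 bytes: K' = 53 86 f4 1c 00 00 00.
K' ⊕ ipad = 65 b0 c2 2a 36 36 36.  K' ⊕ opad = 0f da a8 40 5c 5c 5c.
Inner input = (K'⊕ipad) ∥ m = 65 b0 c2 2a 36 36 36 ∥ 0d.
Inner hash: sum = 101+176+194+42+54+54+54+13 = 688; mod 256 = 176 → b0.
Outer input = (K'⊕opad) ∥ inner = 0f da a8 40 5c 5c 5c ∥ b0.
Outer hash (tag): sum = 15+218+168+64+92+92+92+176 = 917; mod 256 = 149 → 95.

95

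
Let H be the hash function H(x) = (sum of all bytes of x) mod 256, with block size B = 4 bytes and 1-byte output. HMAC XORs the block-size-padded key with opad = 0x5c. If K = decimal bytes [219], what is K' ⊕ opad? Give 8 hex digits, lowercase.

Key decimal bytes [219] = db is 1 byte ≤ B = 4; zero-pad to 4 bytes: K' = db 00 00 00.
XOR each byte with 0x5c: db⊕5c=87, 00⊕5c=5c, 00⊕5c=5c, 00⊕5c=5c.

875c5c5c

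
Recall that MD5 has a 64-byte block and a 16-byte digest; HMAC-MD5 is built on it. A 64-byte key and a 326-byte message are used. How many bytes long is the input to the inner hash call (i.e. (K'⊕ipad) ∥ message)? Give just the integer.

Key is 64 ≤ 64 bytes, zero-padded: |K'| = 64.
Inner input = (K'⊕ipad) ∥ m → 64 + 326 = 390 bytes.

390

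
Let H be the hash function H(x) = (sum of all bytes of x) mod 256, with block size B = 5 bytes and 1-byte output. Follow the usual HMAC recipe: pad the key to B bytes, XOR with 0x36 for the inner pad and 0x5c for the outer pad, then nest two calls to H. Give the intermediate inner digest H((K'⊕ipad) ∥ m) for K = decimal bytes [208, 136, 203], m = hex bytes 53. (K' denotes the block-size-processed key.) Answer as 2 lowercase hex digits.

60

Key decimal bytes [208, 136, 203] = d0 88 cb is 3 bytes ≤ B = 5; zero-pad to 5 bytes: K' = d0 88 cb 00 00.
K' ⊕ ipad = e6 be fd 36 36.
Inner input = e6 be fd 36 36 ∥ 53.
Inner hash: sum = 230+190+253+54+54+83 = 864; mod 256 = 96 → 60.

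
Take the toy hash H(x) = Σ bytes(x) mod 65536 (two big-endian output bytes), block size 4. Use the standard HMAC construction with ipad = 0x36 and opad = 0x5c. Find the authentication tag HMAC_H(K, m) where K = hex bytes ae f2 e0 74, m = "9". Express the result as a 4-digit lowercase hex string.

0333

Key hex bytes ae f2 e0 74 is exactly B = 4 bytes: K' = ae f2 e0 74.
K' ⊕ ipad = 98 c4 d6 42.  K' ⊕ opad = f2 ae bc 28.
Inner input = (K'⊕ipad) ∥ m = 98 c4 d6 42 ∥ 39.
Inner hash: sum = 152+196+214+66+57 = 685 → 02 ad.
Outer input = (K'⊕opad) ∥ inner = f2 ae bc 28 ∥ 02 ad.
Outer hash (tag): sum = 242+174+188+40+2+173 = 819 → 03 33.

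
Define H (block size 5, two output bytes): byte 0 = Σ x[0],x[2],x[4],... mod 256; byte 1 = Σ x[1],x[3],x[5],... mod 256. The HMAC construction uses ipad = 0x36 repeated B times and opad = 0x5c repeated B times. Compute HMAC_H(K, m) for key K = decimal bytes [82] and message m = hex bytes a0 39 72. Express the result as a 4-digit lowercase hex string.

Key decimal bytes [82] = 52 is 1 byte ≤ B = 5; zero-pad to 5 bytes: K' = 52 00 00 00 00.
K' ⊕ ipad = 64 36 36 36 36.  K' ⊕ opad = 0e 5c 5c 5c 5c.
Inner input = (K'⊕ipad) ∥ m = 64 36 36 36 36 ∥ a0 39 72.
Inner hash: even-index sum = 265 mod 256 = 9; odd-index sum = 382 mod 256 = 126 → 09 7e.
Outer input = (K'⊕opad) ∥ inner = 0e 5c 5c 5c 5c ∥ 09 7e.
Outer hash (tag): even-index sum = 324 mod 256 = 68; odd-index sum = 193 mod 256 = 193 → 44 c1.

44c1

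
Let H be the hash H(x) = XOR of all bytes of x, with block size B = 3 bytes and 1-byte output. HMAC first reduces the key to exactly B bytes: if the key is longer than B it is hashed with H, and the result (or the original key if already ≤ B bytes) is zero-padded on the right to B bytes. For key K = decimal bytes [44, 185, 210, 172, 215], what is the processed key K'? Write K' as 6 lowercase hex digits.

|K| = 5 > B = 3, so first hash the key.
H(K): XOR 2c⊕b9⊕d2⊕ac⊕d7 = 3c.
Zero-pad H(K) = 3c to 3 bytes: K' = 3c 00 00.

3c0000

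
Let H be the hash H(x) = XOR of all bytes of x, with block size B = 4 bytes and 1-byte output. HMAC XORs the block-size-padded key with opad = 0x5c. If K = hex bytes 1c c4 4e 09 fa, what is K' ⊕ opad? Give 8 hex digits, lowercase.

395c5c5c

Key hex bytes 1c c4 4e 09 fa is 5 bytes > B = 4, so hash it first: H(key) = 65, then zero-pad to 4 bytes: K' = 65 00 00 00.
XOR each byte with 0x5c: 65⊕5c=39, 00⊕5c=5c, 00⊕5c=5c, 00⊕5c=5c.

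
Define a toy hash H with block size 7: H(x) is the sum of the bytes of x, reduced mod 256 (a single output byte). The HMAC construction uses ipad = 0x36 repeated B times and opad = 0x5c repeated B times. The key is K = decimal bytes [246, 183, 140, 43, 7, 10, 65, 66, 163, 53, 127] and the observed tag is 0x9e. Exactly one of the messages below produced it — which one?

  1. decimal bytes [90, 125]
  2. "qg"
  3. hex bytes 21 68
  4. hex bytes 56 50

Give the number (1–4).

Key decimal bytes [246, 183, 140, 43, 7, 10, 65, 66, 163, 53, 127] = f6 b7 8c 2b 07 0a 41 42 a3 35 7f is 11 bytes > B = 7, so hash it first: H(key) = 4f, then zero-pad to 7 bytes: K' = 4f 00 00 00 00 00 00.
K' ⊕ ipad = 79 36 36 36 36 36 36; K' ⊕ opad = 13 5c 5c 5c 5c 5c 5c.
m1: inner = H(79 36 36 36 36 36 36 5a 7d) = 94; tag = H(13 5c 5c 5c 5c 5c 5c 94) = cf
m2: inner = H(79 36 36 36 36 36 36 71 67) = 95; tag = H(13 5c 5c 5c 5c 5c 5c 95) = d0
m3: inner = H(79 36 36 36 36 36 36 21 68) = 46; tag = H(13 5c 5c 5c 5c 5c 5c 46) = 81
m4: inner = H(79 36 36 36 36 36 36 56 50) = 63; tag = H(13 5c 5c 5c 5c 5c 5c 63) = 9e ← matches

4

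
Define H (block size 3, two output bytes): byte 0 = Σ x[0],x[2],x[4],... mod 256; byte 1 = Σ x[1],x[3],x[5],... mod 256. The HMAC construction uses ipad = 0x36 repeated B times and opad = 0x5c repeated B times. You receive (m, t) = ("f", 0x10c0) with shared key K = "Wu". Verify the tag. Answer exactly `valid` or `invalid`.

Key "Wu" = 57 75 is 2 bytes ≤ B = 3; zero-pad to 3 bytes: K' = 57 75 00.
K' ⊕ ipad = 61 43 36; K' ⊕ opad = 0b 29 5c.
Inner hash: even-index sum = 151 mod 256 = 151; odd-index sum = 169 mod 256 = 169 → 97 a9.
Outer hash (recomputed tag): even-index sum = 272 mod 256 = 16; odd-index sum = 192 mod 256 = 192 → 10 c0.
Recomputed tag = 10c0; claimed = 10c0 → match.

valid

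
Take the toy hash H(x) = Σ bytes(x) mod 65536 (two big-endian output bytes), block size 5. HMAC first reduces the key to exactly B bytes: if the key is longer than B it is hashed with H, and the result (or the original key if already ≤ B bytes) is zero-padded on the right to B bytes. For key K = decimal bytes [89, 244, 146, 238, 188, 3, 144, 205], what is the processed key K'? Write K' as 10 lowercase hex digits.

04e9000000

|K| = 8 > B = 5, so first hash the key.
H(K): sum = 89+244+146+238+188+3+144+205 = 1257 → 04 e9.
Zero-pad H(K) = 04 e9 to 5 bytes: K' = 04 e9 00 00 00.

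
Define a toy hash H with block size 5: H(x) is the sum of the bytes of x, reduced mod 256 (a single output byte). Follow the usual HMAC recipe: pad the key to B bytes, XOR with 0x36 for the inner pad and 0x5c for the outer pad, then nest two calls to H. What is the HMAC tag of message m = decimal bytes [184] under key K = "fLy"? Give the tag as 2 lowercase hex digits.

Key "fLy" = 66 4c 79 is 3 bytes ≤ B = 5; zero-pad to 5 bytes: K' = 66 4c 79 00 00.
K' ⊕ ipad = 50 7a 4f 36 36.  K' ⊕ opad = 3a 10 25 5c 5c.
Inner input = (K'⊕ipad) ∥ m = 50 7a 4f 36 36 ∥ b8.
Inner hash: sum = 80+122+79+54+54+184 = 573; mod 256 = 61 → 3d.
Outer input = (K'⊕opad) ∥ inner = 3a 10 25 5c 5c ∥ 3d.
Outer hash (tag): sum = 58+16+37+92+92+61 = 356; mod 256 = 100 → 64.

64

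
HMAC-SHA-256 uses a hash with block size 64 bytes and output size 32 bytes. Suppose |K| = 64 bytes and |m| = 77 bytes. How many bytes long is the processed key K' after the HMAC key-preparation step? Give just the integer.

Key is 64 ≤ 64 bytes, zero-padded: |K'| = 64.

64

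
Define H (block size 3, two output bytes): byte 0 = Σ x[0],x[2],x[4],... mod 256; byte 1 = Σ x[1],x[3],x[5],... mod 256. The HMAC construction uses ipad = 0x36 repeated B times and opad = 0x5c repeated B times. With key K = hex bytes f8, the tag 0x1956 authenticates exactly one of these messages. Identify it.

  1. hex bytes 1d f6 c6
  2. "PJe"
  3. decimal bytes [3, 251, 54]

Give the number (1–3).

1

Key hex bytes f8 is 1 byte ≤ B = 3; zero-pad to 3 bytes: K' = f8 00 00.
K' ⊕ ipad = ce 36 36; K' ⊕ opad = a4 5c 5c.
m1: inner = H(ce 36 36 1d f6 c6) = fa 19; tag = H(a4 5c 5c fa 19) = 1956 ← matches
m2: inner = H(ce 36 36 50 4a 65) = 4e eb; tag = H(a4 5c 5c 4e eb) = ebaa
m3: inner = H(ce 36 36 03 fb 36) = ff 6f; tag = H(a4 5c 5c ff 6f) = 6f5b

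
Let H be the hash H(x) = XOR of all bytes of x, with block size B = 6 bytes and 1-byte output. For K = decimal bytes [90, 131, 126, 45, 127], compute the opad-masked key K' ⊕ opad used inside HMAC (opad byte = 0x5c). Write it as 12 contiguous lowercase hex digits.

Key decimal bytes [90, 131, 126, 45, 127] = 5a 83 7e 2d 7f is 5 bytes ≤ B = 6; zero-pad to 6 bytes: K' = 5a 83 7e 2d 7f 00.
XOR each byte with 0x5c: 5a⊕5c=06, 83⊕5c=df, 7e⊕5c=22, 2d⊕5c=71, 7f⊕5c=23, 00⊕5c=5c.

06df2271235c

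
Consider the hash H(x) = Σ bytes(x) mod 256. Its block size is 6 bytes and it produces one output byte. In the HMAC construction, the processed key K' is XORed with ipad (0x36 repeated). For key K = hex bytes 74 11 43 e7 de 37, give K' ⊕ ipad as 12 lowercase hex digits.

422775d1e801

Key hex bytes 74 11 43 e7 de 37 is exactly B = 6 bytes: K' = 74 11 43 e7 de 37.
XOR each byte with 0x36: 74⊕36=42, 11⊕36=27, 43⊕36=75, e7⊕36=d1, de⊕36=e8, 37⊕36=01.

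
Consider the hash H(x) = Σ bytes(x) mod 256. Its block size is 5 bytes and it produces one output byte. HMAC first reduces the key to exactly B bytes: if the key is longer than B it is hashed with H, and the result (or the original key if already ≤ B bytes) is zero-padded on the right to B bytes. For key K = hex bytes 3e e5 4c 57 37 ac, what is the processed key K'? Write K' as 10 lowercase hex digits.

a900000000

|K| = 6 > B = 5, so first hash the key.
H(K): sum = 62+229+76+87+55+172 = 681; mod 256 = 169 → a9.
Zero-pad H(K) = a9 to 5 bytes: K' = a9 00 00 00 00.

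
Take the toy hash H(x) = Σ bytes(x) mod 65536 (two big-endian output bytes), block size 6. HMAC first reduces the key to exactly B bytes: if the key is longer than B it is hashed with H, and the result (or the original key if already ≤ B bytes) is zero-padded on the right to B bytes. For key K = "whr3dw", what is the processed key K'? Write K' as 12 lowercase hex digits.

Key "whr3dw" = 77 68 72 33 64 77 is exactly B = 6 bytes: K' = 77 68 72 33 64 77.

776872336477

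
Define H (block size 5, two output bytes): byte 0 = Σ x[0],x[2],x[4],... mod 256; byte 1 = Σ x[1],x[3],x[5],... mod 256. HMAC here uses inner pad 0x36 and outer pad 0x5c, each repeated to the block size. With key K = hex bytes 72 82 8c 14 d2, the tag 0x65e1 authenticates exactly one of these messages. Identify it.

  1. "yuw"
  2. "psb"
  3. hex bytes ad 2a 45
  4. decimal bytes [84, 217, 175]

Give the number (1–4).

Key hex bytes 72 82 8c 14 d2 is exactly B = 5 bytes: K' = 72 82 8c 14 d2.
K' ⊕ ipad = 44 b4 ba 22 e4; K' ⊕ opad = 2e de d0 48 8e.
m1: inner = H(44 b4 ba 22 e4 79 75 77) = 57 c6; tag = H(2e de d0 48 8e 57 c6) = 527d
m2: inner = H(44 b4 ba 22 e4 70 73 62) = 55 a8; tag = H(2e de d0 48 8e 55 a8) = 347b
m3: inner = H(44 b4 ba 22 e4 ad 2a 45) = 0c c8; tag = H(2e de d0 48 8e 0c c8) = 5432
m4: inner = H(44 b4 ba 22 e4 54 d9 af) = bb d9; tag = H(2e de d0 48 8e bb d9) = 65e1 ← matches

4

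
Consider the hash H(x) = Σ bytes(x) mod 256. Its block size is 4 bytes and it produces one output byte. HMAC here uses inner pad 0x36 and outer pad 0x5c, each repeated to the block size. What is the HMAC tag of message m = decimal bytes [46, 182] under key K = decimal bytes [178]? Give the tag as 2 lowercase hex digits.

0c

Key decimal bytes [178] = b2 is 1 byte ≤ B = 4; zero-pad to 4 bytes: K' = b2 00 00 00.
K' ⊕ ipad = 84 36 36 36.  K' ⊕ opad = ee 5c 5c 5c.
Inner input = (K'⊕ipad) ∥ m = 84 36 36 36 ∥ 2e b6.
Inner hash: sum = 132+54+54+54+46+182 = 522; mod 256 = 10 → 0a.
Outer input = (K'⊕opad) ∥ inner = ee 5c 5c 5c ∥ 0a.
Outer hash (tag): sum = 238+92+92+92+10 = 524; mod 256 = 12 → 0c.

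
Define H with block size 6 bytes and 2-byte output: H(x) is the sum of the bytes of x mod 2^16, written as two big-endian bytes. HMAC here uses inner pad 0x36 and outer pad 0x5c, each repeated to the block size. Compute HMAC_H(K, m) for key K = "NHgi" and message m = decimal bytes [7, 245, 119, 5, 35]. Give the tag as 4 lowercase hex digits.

01fe

Key "NHgi" = 4e 48 67 69 is 4 bytes ≤ B = 6; zero-pad to 6 bytes: K' = 4e 48 67 69 00 00.
K' ⊕ ipad = 78 7e 51 5f 36 36.  K' ⊕ opad = 12 14 3b 35 5c 5c.
Inner input = (K'⊕ipad) ∥ m = 78 7e 51 5f 36 36 ∥ 07 f5 77 05 23.
Inner hash: sum = 120+126+81+95+54+54+7+245+119+5+35 = 941 → 03 ad.
Outer input = (K'⊕opad) ∥ inner = 12 14 3b 35 5c 5c ∥ 03 ad.
Outer hash (tag): sum = 18+20+59+53+92+92+3+173 = 510 → 01 fe.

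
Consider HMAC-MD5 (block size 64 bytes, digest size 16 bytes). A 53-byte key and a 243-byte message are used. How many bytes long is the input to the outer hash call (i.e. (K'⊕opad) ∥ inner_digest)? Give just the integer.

Key is 53 ≤ 64 bytes, zero-padded: |K'| = 64.
Outer input = (K'⊕opad) ∥ H(inner) → 64 + 16 = 80 bytes.

80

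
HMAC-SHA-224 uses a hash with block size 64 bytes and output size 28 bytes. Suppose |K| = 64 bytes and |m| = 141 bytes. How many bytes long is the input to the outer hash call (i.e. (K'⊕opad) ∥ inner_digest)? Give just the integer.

92

Key is 64 ≤ 64 bytes, zero-padded: |K'| = 64.
Outer input = (K'⊕opad) ∥ H(inner) → 64 + 28 = 92 bytes.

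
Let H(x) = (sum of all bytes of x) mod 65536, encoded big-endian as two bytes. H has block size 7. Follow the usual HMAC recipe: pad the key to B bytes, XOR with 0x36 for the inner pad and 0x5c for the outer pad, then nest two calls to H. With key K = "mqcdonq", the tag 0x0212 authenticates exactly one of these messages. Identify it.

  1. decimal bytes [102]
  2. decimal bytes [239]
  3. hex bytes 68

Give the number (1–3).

3

Key "mqcdonq" = 6d 71 63 64 6f 6e 71 is exactly B = 7 bytes: K' = 6d 71 63 64 6f 6e 71.
K' ⊕ ipad = 5b 47 55 52 59 58 47; K' ⊕ opad = 31 2d 3f 38 33 32 2d.
m1: inner = H(5b 47 55 52 59 58 47 66) = 02 a7; tag = H(31 2d 3f 38 33 32 2d 02 a7) = 0210
m2: inner = H(5b 47 55 52 59 58 47 ef) = 03 30; tag = H(31 2d 3f 38 33 32 2d 03 30) = 019a
m3: inner = H(5b 47 55 52 59 58 47 68) = 02 a9; tag = H(31 2d 3f 38 33 32 2d 02 a9) = 0212 ← matches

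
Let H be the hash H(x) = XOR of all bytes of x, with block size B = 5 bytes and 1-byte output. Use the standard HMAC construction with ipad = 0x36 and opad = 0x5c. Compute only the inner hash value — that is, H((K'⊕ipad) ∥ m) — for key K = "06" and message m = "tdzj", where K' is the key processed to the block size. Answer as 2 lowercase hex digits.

30

Key "06" = 30 36 is 2 bytes ≤ B = 5; zero-pad to 5 bytes: K' = 30 36 00 00 00.
K' ⊕ ipad = 06 00 36 36 36.
Inner input = 06 00 36 36 36 ∥ 74 64 7a 6a.
Inner hash: XOR 06⊕00⊕36⊕36⊕36⊕74⊕64⊕7a⊕6a = 30.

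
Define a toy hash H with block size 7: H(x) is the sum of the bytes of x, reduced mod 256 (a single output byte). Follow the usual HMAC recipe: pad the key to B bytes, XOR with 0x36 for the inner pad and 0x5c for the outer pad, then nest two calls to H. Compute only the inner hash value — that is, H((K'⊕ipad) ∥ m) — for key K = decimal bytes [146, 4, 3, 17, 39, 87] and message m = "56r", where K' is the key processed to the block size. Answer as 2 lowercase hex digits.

Key decimal bytes [146, 4, 3, 17, 39, 87] = 92 04 03 11 27 57 is 6 bytes ≤ B = 7; zero-pad to 7 bytes: K' = 92 04 03 11 27 57 00.
K' ⊕ ipad = a4 32 35 27 11 61 36.
Inner input = a4 32 35 27 11 61 36 ∥ 35 36 72.
Inner hash: sum = 164+50+53+39+17+97+54+53+54+114 = 695; mod 256 = 183 → b7.

b7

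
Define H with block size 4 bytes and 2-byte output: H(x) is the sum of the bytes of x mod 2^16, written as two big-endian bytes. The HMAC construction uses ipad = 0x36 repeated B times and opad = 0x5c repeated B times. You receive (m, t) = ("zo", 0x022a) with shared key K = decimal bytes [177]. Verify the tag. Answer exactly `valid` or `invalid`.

Key decimal bytes [177] = b1 is 1 byte ≤ B = 4; zero-pad to 4 bytes: K' = b1 00 00 00.
K' ⊕ ipad = 87 36 36 36; K' ⊕ opad = ed 5c 5c 5c.
Inner hash: sum = 135+54+54+54+122+111 = 530 → 02 12.
Outer hash (recomputed tag): sum = 237+92+92+92+2+18 = 533 → 02 15.
Recomputed tag = 0215; claimed = 022a → mismatch.

invalid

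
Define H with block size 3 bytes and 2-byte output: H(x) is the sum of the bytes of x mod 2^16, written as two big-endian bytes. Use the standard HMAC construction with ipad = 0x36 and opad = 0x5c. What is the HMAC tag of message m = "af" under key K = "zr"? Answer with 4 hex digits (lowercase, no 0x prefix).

013e

Key "zr" = 7a 72 is 2 bytes ≤ B = 3; zero-pad to 3 bytes: K' = 7a 72 00.
K' ⊕ ipad = 4c 44 36.  K' ⊕ opad = 26 2e 5c.
Inner input = (K'⊕ipad) ∥ m = 4c 44 36 ∥ 61 66.
Inner hash: sum = 76+68+54+97+102 = 397 → 01 8d.
Outer input = (K'⊕opad) ∥ inner = 26 2e 5c ∥ 01 8d.
Outer hash (tag): sum = 38+46+92+1+141 = 318 → 01 3e.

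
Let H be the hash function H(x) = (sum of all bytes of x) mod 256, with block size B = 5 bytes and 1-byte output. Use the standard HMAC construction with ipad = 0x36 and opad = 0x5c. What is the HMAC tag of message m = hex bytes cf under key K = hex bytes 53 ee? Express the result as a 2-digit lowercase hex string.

Key hex bytes 53 ee is 2 bytes ≤ B = 5; zero-pad to 5 bytes: K' = 53 ee 00 00 00.
K' ⊕ ipad = 65 d8 36 36 36.  K' ⊕ opad = 0f b2 5c 5c 5c.
Inner input = (K'⊕ipad) ∥ m = 65 d8 36 36 36 ∥ cf.
Inner hash: sum = 101+216+54+54+54+207 = 686; mod 256 = 174 → ae.
Outer input = (K'⊕opad) ∥ inner = 0f b2 5c 5c 5c ∥ ae.
Outer hash (tag): sum = 15+178+92+92+92+174 = 643; mod 256 = 131 → 83.

83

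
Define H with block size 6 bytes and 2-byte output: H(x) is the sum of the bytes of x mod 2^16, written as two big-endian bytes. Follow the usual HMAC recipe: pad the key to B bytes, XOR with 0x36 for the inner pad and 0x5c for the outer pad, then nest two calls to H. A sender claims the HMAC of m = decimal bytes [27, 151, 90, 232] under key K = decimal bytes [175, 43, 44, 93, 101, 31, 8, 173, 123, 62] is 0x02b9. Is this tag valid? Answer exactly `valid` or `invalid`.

invalid

Key decimal bytes [175, 43, 44, 93, 101, 31, 8, 173, 123, 62] = af 2b 2c 5d 65 1f 08 ad 7b 3e is 10 bytes > B = 6, so hash it first: H(key) = 03 55, then zero-pad to 6 bytes: K' = 03 55 00 00 00 00.
K' ⊕ ipad = 35 63 36 36 36 36; K' ⊕ opad = 5f 09 5c 5c 5c 5c.
Inner hash: sum = 53+99+54+54+54+54+27+151+90+232 = 868 → 03 64.
Outer hash (recomputed tag): sum = 95+9+92+92+92+92+3+100 = 575 → 02 3f.
Recomputed tag = 023f; claimed = 02b9 → mismatch.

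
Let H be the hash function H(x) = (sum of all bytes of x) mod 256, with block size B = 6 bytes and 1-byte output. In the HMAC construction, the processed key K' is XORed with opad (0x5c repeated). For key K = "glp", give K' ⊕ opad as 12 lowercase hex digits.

3b302c5c5c5c

Key "glp" = 67 6c 70 is 3 bytes ≤ B = 6; zero-pad to 6 bytes: K' = 67 6c 70 00 00 00.
XOR each byte with 0x5c: 67⊕5c=3b, 6c⊕5c=30, 70⊕5c=2c, 00⊕5c=5c, 00⊕5c=5c, 00⊕5c=5c.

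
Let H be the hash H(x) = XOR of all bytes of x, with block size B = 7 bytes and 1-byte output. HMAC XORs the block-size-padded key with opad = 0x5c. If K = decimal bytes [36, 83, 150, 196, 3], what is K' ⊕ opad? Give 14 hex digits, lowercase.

Key decimal bytes [36, 83, 150, 196, 3] = 24 53 96 c4 03 is 5 bytes ≤ B = 7; zero-pad to 7 bytes: K' = 24 53 96 c4 03 00 00.
XOR each byte with 0x5c: 24⊕5c=78, 53⊕5c=0f, 96⊕5c=ca, c4⊕5c=98, 03⊕5c=5f, 00⊕5c=5c, 00⊕5c=5c.

780fca985f5c5c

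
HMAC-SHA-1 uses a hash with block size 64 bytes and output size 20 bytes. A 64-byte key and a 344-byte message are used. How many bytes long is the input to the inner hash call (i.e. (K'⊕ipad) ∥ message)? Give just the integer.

Key is 64 ≤ 64 bytes, zero-padded: |K'| = 64.
Inner input = (K'⊕ipad) ∥ m → 64 + 344 = 408 bytes.

408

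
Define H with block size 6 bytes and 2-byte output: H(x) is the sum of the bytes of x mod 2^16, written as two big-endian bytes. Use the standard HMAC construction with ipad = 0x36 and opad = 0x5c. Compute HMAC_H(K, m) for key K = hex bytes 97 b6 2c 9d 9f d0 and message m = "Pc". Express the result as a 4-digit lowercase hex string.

0461

Key hex bytes 97 b6 2c 9d 9f d0 is exactly B = 6 bytes: K' = 97 b6 2c 9d 9f d0.
K' ⊕ ipad = a1 80 1a ab a9 e6.  K' ⊕ opad = cb ea 70 c1 c3 8c.
Inner input = (K'⊕ipad) ∥ m = a1 80 1a ab a9 e6 ∥ 50 63.
Inner hash: sum = 161+128+26+171+169+230+80+99 = 1064 → 04 28.
Outer input = (K'⊕opad) ∥ inner = cb ea 70 c1 c3 8c ∥ 04 28.
Outer hash (tag): sum = 203+234+112+193+195+140+4+40 = 1121 → 04 61.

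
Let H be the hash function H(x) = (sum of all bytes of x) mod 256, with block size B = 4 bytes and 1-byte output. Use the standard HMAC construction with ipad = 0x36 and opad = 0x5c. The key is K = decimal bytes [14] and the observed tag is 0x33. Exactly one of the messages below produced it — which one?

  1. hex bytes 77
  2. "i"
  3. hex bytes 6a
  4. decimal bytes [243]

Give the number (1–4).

4

Key decimal bytes [14] = 0e is 1 byte ≤ B = 4; zero-pad to 4 bytes: K' = 0e 00 00 00.
K' ⊕ ipad = 38 36 36 36; K' ⊕ opad = 52 5c 5c 5c.
m1: inner = H(38 36 36 36 77) = 51; tag = H(52 5c 5c 5c 51) = b7
m2: inner = H(38 36 36 36 69) = 43; tag = H(52 5c 5c 5c 43) = a9
m3: inner = H(38 36 36 36 6a) = 44; tag = H(52 5c 5c 5c 44) = aa
m4: inner = H(38 36 36 36 f3) = cd; tag = H(52 5c 5c 5c cd) = 33 ← matches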